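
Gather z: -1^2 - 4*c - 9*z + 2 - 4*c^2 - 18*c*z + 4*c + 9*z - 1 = -4*c^2 - 18*c*z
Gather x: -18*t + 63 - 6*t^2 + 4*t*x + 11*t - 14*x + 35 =-6*t^2 - 7*t + x*(4*t - 14) + 98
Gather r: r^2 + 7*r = r^2 + 7*r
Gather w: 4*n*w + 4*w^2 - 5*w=4*w^2 + w*(4*n - 5)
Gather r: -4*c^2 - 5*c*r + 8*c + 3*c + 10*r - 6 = -4*c^2 + 11*c + r*(10 - 5*c) - 6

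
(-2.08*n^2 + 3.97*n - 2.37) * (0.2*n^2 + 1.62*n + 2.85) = -0.416*n^4 - 2.5756*n^3 + 0.0294*n^2 + 7.4751*n - 6.7545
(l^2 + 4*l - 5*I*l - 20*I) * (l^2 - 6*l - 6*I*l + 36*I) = l^4 - 2*l^3 - 11*I*l^3 - 54*l^2 + 22*I*l^2 + 60*l + 264*I*l + 720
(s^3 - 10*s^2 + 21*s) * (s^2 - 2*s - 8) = s^5 - 12*s^4 + 33*s^3 + 38*s^2 - 168*s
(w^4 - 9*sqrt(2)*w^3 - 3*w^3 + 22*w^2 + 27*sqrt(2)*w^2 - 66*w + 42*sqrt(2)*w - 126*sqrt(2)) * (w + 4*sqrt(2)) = w^5 - 5*sqrt(2)*w^4 - 3*w^4 - 50*w^3 + 15*sqrt(2)*w^3 + 150*w^2 + 130*sqrt(2)*w^2 - 390*sqrt(2)*w + 336*w - 1008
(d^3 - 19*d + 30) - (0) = d^3 - 19*d + 30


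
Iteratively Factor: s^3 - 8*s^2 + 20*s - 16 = (s - 2)*(s^2 - 6*s + 8) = (s - 2)^2*(s - 4)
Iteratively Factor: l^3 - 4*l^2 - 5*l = (l)*(l^2 - 4*l - 5) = l*(l - 5)*(l + 1)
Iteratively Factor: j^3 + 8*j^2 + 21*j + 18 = (j + 3)*(j^2 + 5*j + 6) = (j + 3)^2*(j + 2)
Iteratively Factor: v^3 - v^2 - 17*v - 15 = (v + 3)*(v^2 - 4*v - 5) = (v - 5)*(v + 3)*(v + 1)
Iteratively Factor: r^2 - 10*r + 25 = (r - 5)*(r - 5)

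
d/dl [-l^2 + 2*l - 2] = 2 - 2*l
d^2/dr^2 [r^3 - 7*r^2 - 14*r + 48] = 6*r - 14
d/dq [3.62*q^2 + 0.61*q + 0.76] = 7.24*q + 0.61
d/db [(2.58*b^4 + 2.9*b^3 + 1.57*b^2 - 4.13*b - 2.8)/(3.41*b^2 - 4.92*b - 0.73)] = (17.5956*b^5 - 28.1918*b^4 - 36.0696*b^3 + 0.00789999999999935*b^2 + 16.8038*b - 10.7611)/(11.6281*b^4 - 33.5544*b^3 + 19.2278*b^2 + 7.1832*b + 0.5329)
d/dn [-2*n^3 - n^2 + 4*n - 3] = -6*n^2 - 2*n + 4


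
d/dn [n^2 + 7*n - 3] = 2*n + 7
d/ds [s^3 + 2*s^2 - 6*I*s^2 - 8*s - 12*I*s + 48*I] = 3*s^2 + s*(4 - 12*I) - 8 - 12*I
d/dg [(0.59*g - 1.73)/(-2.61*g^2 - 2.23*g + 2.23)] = (1.5399*g^2 - 9.0306*g - 2.5422)/(6.8121*g^4 + 11.6406*g^3 - 6.6677*g^2 - 9.9458*g + 4.9729)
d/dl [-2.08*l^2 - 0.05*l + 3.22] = -4.16*l - 0.05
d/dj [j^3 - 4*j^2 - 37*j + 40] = 3*j^2 - 8*j - 37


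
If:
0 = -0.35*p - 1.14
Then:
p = -3.26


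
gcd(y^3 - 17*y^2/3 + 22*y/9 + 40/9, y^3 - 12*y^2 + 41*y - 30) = y - 5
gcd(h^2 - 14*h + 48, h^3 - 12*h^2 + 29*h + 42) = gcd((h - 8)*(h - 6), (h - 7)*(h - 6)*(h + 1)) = h - 6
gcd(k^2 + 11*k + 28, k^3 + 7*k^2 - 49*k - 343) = k + 7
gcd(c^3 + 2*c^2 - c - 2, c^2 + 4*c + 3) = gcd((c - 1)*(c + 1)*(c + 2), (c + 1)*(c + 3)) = c + 1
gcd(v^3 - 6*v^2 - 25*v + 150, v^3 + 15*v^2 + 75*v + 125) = v + 5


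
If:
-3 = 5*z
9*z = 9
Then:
No Solution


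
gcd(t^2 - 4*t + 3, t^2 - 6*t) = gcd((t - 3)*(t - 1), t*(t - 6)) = 1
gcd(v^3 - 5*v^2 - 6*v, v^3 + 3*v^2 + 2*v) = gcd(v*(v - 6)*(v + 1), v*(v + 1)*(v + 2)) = v^2 + v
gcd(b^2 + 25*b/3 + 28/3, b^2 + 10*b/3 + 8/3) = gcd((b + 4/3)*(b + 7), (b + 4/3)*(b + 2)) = b + 4/3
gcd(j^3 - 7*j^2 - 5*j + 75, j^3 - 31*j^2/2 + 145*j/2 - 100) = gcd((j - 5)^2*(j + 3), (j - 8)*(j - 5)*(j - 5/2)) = j - 5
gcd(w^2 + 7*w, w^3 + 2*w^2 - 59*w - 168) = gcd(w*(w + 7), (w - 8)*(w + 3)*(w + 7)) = w + 7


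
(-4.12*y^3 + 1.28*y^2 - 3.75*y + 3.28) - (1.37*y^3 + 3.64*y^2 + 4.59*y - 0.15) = -5.49*y^3 - 2.36*y^2 - 8.34*y + 3.43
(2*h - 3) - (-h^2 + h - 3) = h^2 + h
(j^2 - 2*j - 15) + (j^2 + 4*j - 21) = 2*j^2 + 2*j - 36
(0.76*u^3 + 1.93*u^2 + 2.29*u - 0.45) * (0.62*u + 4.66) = 0.4712*u^4 + 4.7382*u^3 + 10.4136*u^2 + 10.3924*u - 2.097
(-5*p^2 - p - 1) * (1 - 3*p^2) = 15*p^4 + 3*p^3 - 2*p^2 - p - 1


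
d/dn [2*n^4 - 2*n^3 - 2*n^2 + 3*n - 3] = 8*n^3 - 6*n^2 - 4*n + 3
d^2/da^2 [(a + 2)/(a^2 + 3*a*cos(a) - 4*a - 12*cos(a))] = ((2*a + 4)*(-3*a*sin(a) + 2*a + 12*sin(a) + 3*cos(a) - 4)^2 + (a^2 + 3*a*cos(a) - 4*a - 12*cos(a))*(3*a^2*cos(a) + 12*a*sin(a) - 6*a*cos(a) - 6*a - 12*sin(a) - 30*cos(a) + 4))/((a - 4)^3*(a + 3*cos(a))^3)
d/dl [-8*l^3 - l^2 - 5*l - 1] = -24*l^2 - 2*l - 5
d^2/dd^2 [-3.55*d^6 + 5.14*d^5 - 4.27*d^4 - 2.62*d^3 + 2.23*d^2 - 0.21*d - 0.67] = -106.5*d^4 + 102.8*d^3 - 51.24*d^2 - 15.72*d + 4.46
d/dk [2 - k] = -1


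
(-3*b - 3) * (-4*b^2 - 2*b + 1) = 12*b^3 + 18*b^2 + 3*b - 3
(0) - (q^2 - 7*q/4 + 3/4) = -q^2 + 7*q/4 - 3/4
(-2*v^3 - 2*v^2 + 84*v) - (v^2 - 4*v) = -2*v^3 - 3*v^2 + 88*v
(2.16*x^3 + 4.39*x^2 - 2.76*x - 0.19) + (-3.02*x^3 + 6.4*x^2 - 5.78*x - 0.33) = -0.86*x^3 + 10.79*x^2 - 8.54*x - 0.52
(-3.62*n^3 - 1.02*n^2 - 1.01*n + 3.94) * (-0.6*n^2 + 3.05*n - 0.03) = 2.172*n^5 - 10.429*n^4 - 2.3964*n^3 - 5.4139*n^2 + 12.0473*n - 0.1182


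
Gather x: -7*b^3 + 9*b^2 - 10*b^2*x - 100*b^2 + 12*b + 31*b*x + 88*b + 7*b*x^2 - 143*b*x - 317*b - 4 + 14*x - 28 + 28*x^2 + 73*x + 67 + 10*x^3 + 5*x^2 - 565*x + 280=-7*b^3 - 91*b^2 - 217*b + 10*x^3 + x^2*(7*b + 33) + x*(-10*b^2 - 112*b - 478) + 315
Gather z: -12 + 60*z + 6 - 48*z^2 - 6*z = -48*z^2 + 54*z - 6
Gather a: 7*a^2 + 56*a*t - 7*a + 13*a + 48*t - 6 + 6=7*a^2 + a*(56*t + 6) + 48*t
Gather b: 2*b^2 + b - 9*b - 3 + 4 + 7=2*b^2 - 8*b + 8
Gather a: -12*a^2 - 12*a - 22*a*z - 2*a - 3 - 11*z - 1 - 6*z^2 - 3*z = -12*a^2 + a*(-22*z - 14) - 6*z^2 - 14*z - 4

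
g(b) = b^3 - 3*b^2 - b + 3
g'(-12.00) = 503.00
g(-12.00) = -2145.00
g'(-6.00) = 143.00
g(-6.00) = -315.00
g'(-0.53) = 3.02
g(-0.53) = 2.54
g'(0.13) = -1.73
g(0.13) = 2.82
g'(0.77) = -3.84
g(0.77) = 0.91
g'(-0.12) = -0.24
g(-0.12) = 3.08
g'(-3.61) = 59.76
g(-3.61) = -79.53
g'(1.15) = -3.93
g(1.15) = -0.60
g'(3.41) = 13.42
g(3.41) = 4.36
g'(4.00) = 23.00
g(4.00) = 15.00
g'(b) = 3*b^2 - 6*b - 1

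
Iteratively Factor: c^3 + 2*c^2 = (c)*(c^2 + 2*c) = c*(c + 2)*(c)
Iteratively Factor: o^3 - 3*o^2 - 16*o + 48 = (o - 4)*(o^2 + o - 12) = (o - 4)*(o + 4)*(o - 3)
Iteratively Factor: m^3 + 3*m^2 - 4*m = (m - 1)*(m^2 + 4*m) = (m - 1)*(m + 4)*(m)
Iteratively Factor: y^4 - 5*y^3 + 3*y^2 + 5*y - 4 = (y - 1)*(y^3 - 4*y^2 - y + 4) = (y - 1)*(y + 1)*(y^2 - 5*y + 4) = (y - 1)^2*(y + 1)*(y - 4)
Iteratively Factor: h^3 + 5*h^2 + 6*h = (h)*(h^2 + 5*h + 6) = h*(h + 3)*(h + 2)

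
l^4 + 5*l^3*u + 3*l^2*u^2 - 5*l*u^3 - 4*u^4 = (l - u)*(l + u)^2*(l + 4*u)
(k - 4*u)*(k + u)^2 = k^3 - 2*k^2*u - 7*k*u^2 - 4*u^3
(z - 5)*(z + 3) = z^2 - 2*z - 15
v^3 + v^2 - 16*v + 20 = (v - 2)^2*(v + 5)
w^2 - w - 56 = (w - 8)*(w + 7)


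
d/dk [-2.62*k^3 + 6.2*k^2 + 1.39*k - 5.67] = -7.86*k^2 + 12.4*k + 1.39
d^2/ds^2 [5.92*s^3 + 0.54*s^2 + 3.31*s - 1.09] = 35.52*s + 1.08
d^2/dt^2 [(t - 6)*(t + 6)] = 2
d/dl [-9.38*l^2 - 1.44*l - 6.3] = -18.76*l - 1.44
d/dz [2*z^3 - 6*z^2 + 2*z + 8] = 6*z^2 - 12*z + 2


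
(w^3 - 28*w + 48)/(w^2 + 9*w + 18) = (w^2 - 6*w + 8)/(w + 3)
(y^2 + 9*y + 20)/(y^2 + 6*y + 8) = (y + 5)/(y + 2)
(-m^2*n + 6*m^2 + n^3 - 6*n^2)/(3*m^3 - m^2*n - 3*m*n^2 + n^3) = (6 - n)/(3*m - n)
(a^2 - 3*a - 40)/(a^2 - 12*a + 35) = (a^2 - 3*a - 40)/(a^2 - 12*a + 35)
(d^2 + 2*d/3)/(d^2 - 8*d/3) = (3*d + 2)/(3*d - 8)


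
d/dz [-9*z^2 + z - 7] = 1 - 18*z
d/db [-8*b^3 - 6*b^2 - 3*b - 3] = -24*b^2 - 12*b - 3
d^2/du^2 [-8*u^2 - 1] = -16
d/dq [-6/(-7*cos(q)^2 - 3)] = 168*sin(2*q)/(7*cos(2*q) + 13)^2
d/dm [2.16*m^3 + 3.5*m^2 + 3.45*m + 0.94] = 6.48*m^2 + 7.0*m + 3.45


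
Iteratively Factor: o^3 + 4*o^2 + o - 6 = (o + 2)*(o^2 + 2*o - 3) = (o + 2)*(o + 3)*(o - 1)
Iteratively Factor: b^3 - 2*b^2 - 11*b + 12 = (b - 4)*(b^2 + 2*b - 3) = (b - 4)*(b - 1)*(b + 3)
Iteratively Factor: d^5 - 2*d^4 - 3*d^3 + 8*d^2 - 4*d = (d)*(d^4 - 2*d^3 - 3*d^2 + 8*d - 4) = d*(d - 1)*(d^3 - d^2 - 4*d + 4) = d*(d - 2)*(d - 1)*(d^2 + d - 2) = d*(d - 2)*(d - 1)*(d + 2)*(d - 1)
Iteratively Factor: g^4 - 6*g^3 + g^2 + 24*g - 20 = (g - 5)*(g^3 - g^2 - 4*g + 4) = (g - 5)*(g - 1)*(g^2 - 4) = (g - 5)*(g - 2)*(g - 1)*(g + 2)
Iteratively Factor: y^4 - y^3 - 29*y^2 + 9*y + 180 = (y - 5)*(y^3 + 4*y^2 - 9*y - 36) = (y - 5)*(y - 3)*(y^2 + 7*y + 12) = (y - 5)*(y - 3)*(y + 3)*(y + 4)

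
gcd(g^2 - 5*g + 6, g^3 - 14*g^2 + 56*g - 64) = g - 2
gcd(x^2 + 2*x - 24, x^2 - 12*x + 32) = x - 4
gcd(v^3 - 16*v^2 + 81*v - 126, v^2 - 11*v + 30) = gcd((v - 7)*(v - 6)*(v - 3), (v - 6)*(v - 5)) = v - 6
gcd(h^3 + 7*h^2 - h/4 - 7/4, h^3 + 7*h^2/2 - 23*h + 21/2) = h^2 + 13*h/2 - 7/2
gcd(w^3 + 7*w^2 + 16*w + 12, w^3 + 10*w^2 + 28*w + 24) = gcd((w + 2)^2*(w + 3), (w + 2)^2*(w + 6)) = w^2 + 4*w + 4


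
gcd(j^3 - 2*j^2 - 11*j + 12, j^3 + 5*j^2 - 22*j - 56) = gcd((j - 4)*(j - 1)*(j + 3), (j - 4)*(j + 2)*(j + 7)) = j - 4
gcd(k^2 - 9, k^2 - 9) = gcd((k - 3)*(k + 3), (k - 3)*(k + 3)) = k^2 - 9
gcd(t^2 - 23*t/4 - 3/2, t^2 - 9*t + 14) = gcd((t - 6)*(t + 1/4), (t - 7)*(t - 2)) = 1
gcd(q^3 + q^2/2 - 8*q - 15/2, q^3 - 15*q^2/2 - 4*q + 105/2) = q^2 - q/2 - 15/2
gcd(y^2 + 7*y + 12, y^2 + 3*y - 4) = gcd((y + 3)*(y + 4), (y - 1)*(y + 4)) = y + 4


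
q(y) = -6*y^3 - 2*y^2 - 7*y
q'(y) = -18*y^2 - 4*y - 7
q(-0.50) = 3.75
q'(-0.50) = -9.50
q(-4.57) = 562.88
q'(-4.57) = -364.65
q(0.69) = -7.75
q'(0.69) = -18.33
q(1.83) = -56.28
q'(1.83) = -74.60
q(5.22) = -944.46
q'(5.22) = -518.35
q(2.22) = -91.04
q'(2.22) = -104.59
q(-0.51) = 3.85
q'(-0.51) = -9.64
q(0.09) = -0.65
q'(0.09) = -7.51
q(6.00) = -1410.00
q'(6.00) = -679.00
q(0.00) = 0.00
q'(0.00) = -7.00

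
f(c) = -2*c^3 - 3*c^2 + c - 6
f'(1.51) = -21.74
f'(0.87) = -8.76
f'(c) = -6*c^2 - 6*c + 1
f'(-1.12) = 0.19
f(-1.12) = -8.07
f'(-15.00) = -1259.00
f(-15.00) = 6054.00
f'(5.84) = -238.67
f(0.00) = -6.00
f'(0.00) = 1.00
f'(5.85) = -239.44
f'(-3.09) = -37.75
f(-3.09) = 21.27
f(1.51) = -18.22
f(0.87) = -8.72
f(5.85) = -503.22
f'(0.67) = -5.71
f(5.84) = -500.83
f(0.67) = -7.28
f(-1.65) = -6.83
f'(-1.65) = -5.44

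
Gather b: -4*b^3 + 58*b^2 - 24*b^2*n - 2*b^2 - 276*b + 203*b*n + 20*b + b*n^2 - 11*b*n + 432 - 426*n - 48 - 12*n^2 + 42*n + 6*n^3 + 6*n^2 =-4*b^3 + b^2*(56 - 24*n) + b*(n^2 + 192*n - 256) + 6*n^3 - 6*n^2 - 384*n + 384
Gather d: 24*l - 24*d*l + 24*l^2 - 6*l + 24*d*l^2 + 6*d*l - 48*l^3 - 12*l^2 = d*(24*l^2 - 18*l) - 48*l^3 + 12*l^2 + 18*l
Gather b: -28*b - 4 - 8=-28*b - 12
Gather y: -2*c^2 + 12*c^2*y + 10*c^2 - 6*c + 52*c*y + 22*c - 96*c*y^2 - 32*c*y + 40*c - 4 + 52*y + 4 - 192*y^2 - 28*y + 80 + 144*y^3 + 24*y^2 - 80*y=8*c^2 + 56*c + 144*y^3 + y^2*(-96*c - 168) + y*(12*c^2 + 20*c - 56) + 80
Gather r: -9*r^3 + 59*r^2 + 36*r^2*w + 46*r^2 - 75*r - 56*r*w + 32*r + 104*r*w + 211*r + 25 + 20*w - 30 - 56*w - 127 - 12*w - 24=-9*r^3 + r^2*(36*w + 105) + r*(48*w + 168) - 48*w - 156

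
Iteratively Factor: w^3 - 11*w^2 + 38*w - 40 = (w - 4)*(w^2 - 7*w + 10) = (w - 5)*(w - 4)*(w - 2)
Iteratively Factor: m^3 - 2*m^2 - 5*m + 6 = (m - 3)*(m^2 + m - 2) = (m - 3)*(m + 2)*(m - 1)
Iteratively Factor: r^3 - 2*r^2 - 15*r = (r - 5)*(r^2 + 3*r) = (r - 5)*(r + 3)*(r)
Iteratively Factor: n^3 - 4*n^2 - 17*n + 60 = (n - 5)*(n^2 + n - 12) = (n - 5)*(n - 3)*(n + 4)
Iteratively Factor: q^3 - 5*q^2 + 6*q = (q)*(q^2 - 5*q + 6) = q*(q - 3)*(q - 2)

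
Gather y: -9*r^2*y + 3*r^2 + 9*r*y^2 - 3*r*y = 3*r^2 + 9*r*y^2 + y*(-9*r^2 - 3*r)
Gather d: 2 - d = 2 - d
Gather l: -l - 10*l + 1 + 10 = 11 - 11*l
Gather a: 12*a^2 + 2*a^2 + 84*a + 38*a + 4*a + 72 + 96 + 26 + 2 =14*a^2 + 126*a + 196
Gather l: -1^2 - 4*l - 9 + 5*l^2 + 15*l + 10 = 5*l^2 + 11*l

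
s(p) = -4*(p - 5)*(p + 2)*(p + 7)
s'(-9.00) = -560.00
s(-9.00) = 784.00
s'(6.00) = -500.00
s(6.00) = -416.00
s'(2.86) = -65.68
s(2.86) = 410.19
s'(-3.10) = 107.88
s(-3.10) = -139.00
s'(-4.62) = 15.71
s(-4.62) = -239.95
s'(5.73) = -453.35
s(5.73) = -287.34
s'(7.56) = -803.76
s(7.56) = -1425.34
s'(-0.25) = 131.25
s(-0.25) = 248.06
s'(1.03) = 78.31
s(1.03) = 386.37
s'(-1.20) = 145.12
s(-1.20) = 115.07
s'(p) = -4*(p - 5)*(p + 2) - 4*(p - 5)*(p + 7) - 4*(p + 2)*(p + 7)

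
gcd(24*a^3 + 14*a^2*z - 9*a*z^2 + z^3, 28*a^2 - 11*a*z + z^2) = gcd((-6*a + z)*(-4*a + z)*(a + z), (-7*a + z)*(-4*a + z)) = -4*a + z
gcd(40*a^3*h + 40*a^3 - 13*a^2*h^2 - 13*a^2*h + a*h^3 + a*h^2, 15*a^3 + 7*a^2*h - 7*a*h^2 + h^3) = 5*a - h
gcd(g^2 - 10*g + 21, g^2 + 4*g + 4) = 1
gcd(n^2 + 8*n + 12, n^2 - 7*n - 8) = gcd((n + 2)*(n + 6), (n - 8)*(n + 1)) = 1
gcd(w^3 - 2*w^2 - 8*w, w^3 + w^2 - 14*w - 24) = w^2 - 2*w - 8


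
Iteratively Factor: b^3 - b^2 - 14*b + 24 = (b - 3)*(b^2 + 2*b - 8) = (b - 3)*(b - 2)*(b + 4)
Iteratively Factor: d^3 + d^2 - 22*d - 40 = (d - 5)*(d^2 + 6*d + 8) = (d - 5)*(d + 4)*(d + 2)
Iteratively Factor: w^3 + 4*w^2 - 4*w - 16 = (w + 4)*(w^2 - 4) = (w - 2)*(w + 4)*(w + 2)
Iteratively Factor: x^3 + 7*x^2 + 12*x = (x + 4)*(x^2 + 3*x) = x*(x + 4)*(x + 3)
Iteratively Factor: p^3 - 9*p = (p - 3)*(p^2 + 3*p) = p*(p - 3)*(p + 3)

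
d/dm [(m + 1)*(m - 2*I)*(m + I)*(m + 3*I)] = 4*m^3 + m^2*(3 + 6*I) + m*(10 + 4*I) + 5 + 6*I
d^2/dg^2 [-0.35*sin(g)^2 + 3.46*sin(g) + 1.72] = -3.46*sin(g) - 0.7*cos(2*g)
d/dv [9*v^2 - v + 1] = 18*v - 1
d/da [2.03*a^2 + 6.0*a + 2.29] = 4.06*a + 6.0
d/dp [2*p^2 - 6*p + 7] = 4*p - 6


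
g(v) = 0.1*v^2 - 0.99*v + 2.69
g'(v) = 0.2*v - 0.99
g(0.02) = 2.67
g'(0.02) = -0.99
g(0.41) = 2.30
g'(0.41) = -0.91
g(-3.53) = 7.43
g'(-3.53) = -1.70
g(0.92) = 1.86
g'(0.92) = -0.81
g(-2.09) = 5.20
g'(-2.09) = -1.41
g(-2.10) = 5.21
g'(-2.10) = -1.41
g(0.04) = 2.65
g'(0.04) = -0.98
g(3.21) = 0.54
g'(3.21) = -0.35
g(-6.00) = 12.23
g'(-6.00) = -2.19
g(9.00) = 1.88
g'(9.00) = 0.81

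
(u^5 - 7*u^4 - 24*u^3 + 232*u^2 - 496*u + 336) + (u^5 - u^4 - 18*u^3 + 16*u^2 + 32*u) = 2*u^5 - 8*u^4 - 42*u^3 + 248*u^2 - 464*u + 336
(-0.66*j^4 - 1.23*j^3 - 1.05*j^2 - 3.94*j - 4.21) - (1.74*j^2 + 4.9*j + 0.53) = -0.66*j^4 - 1.23*j^3 - 2.79*j^2 - 8.84*j - 4.74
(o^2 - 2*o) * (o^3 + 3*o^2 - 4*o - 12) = o^5 + o^4 - 10*o^3 - 4*o^2 + 24*o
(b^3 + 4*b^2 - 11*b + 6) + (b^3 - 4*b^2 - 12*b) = 2*b^3 - 23*b + 6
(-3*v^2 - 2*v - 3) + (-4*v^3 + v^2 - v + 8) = -4*v^3 - 2*v^2 - 3*v + 5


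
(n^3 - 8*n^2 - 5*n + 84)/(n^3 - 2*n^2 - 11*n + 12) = (n - 7)/(n - 1)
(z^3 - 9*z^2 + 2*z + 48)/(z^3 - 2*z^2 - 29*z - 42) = (z^2 - 11*z + 24)/(z^2 - 4*z - 21)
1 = 1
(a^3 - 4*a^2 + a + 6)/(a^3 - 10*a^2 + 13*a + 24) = (a - 2)/(a - 8)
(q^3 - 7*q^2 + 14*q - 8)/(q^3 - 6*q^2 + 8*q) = (q - 1)/q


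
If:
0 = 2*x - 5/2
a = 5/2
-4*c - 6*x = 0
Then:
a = 5/2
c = -15/8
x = 5/4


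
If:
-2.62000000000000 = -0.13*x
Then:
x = 20.15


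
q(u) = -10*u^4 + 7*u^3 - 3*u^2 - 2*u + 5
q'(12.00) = -66170.00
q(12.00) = -195715.00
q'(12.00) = -66170.00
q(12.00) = -195715.00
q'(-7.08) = 15288.93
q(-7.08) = -27742.04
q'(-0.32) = 3.38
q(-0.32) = 5.00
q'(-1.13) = 89.31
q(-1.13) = -22.98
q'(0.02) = -2.11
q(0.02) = 4.96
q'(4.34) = -2902.35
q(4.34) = -3035.76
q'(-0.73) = 29.13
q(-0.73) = -0.70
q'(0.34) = -3.18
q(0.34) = 4.11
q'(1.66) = -137.06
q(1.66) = -50.50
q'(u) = -40*u^3 + 21*u^2 - 6*u - 2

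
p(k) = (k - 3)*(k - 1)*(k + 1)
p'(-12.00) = 503.00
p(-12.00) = -2145.00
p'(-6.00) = 143.00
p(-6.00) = -315.00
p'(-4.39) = 83.16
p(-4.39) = -135.03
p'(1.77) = -2.22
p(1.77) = -2.62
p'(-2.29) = 28.47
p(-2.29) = -22.45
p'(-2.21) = 26.91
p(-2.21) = -20.24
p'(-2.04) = 23.72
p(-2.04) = -15.93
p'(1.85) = -1.83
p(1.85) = -2.79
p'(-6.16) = 149.80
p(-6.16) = -338.42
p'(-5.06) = 106.17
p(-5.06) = -198.31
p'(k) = (k - 3)*(k - 1) + (k - 3)*(k + 1) + (k - 1)*(k + 1) = 3*k^2 - 6*k - 1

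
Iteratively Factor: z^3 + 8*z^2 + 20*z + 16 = (z + 2)*(z^2 + 6*z + 8) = (z + 2)^2*(z + 4)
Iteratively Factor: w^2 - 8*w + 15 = (w - 5)*(w - 3)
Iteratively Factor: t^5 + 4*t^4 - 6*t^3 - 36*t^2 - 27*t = (t + 3)*(t^4 + t^3 - 9*t^2 - 9*t) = (t - 3)*(t + 3)*(t^3 + 4*t^2 + 3*t) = t*(t - 3)*(t + 3)*(t^2 + 4*t + 3) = t*(t - 3)*(t + 1)*(t + 3)*(t + 3)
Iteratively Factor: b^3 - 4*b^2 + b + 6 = (b - 2)*(b^2 - 2*b - 3) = (b - 2)*(b + 1)*(b - 3)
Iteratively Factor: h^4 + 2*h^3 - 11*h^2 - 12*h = (h + 4)*(h^3 - 2*h^2 - 3*h) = (h - 3)*(h + 4)*(h^2 + h) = h*(h - 3)*(h + 4)*(h + 1)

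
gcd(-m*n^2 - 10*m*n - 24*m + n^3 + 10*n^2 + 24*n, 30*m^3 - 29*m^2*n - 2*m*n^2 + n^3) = m - n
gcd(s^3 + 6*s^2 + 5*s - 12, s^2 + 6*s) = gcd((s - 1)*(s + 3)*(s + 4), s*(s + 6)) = 1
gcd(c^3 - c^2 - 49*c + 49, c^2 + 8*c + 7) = c + 7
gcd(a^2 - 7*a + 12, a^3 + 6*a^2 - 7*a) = 1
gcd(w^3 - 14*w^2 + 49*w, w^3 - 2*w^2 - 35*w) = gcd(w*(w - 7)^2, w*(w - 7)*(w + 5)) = w^2 - 7*w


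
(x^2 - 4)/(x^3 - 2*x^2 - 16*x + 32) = (x + 2)/(x^2 - 16)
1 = 1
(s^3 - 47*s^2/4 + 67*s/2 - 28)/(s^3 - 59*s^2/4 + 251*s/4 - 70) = (s - 2)/(s - 5)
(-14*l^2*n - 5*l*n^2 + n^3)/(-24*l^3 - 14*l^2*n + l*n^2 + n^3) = n*(7*l - n)/(12*l^2 + l*n - n^2)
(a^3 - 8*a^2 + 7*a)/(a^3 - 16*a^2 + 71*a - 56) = a/(a - 8)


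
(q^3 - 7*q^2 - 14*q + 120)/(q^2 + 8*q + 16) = (q^2 - 11*q + 30)/(q + 4)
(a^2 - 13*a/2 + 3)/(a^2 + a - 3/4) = 2*(a - 6)/(2*a + 3)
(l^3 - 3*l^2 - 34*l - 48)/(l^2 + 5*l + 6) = l - 8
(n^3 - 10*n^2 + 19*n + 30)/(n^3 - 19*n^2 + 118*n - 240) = (n + 1)/(n - 8)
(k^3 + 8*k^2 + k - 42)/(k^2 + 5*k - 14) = k + 3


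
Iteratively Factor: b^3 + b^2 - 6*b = (b + 3)*(b^2 - 2*b) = b*(b + 3)*(b - 2)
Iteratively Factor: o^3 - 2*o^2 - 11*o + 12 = (o - 4)*(o^2 + 2*o - 3) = (o - 4)*(o + 3)*(o - 1)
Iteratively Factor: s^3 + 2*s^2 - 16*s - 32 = (s - 4)*(s^2 + 6*s + 8) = (s - 4)*(s + 4)*(s + 2)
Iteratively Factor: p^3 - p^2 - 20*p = (p)*(p^2 - p - 20) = p*(p - 5)*(p + 4)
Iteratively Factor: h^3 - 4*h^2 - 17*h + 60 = (h - 5)*(h^2 + h - 12) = (h - 5)*(h + 4)*(h - 3)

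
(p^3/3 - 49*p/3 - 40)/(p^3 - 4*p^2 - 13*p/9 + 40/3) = 3*(p^3 - 49*p - 120)/(9*p^3 - 36*p^2 - 13*p + 120)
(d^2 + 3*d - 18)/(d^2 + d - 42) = (d^2 + 3*d - 18)/(d^2 + d - 42)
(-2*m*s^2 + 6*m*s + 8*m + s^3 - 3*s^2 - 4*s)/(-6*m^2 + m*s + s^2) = (s^2 - 3*s - 4)/(3*m + s)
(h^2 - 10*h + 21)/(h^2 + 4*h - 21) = (h - 7)/(h + 7)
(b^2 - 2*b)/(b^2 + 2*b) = (b - 2)/(b + 2)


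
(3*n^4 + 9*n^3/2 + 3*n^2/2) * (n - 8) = 3*n^5 - 39*n^4/2 - 69*n^3/2 - 12*n^2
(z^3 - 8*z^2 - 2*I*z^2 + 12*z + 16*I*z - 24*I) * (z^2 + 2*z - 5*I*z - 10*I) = z^5 - 6*z^4 - 7*I*z^4 - 14*z^3 + 42*I*z^3 + 84*z^2 + 28*I*z^2 + 40*z - 168*I*z - 240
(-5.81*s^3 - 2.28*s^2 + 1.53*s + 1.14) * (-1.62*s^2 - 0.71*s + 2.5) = 9.4122*s^5 + 7.8187*s^4 - 15.3848*s^3 - 8.6331*s^2 + 3.0156*s + 2.85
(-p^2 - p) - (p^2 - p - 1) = 1 - 2*p^2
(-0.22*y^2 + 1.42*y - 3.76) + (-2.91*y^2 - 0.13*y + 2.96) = -3.13*y^2 + 1.29*y - 0.8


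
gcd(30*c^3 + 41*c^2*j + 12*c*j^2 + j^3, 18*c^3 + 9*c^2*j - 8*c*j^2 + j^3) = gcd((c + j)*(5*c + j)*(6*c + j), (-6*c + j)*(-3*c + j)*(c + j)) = c + j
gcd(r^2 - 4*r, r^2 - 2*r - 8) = r - 4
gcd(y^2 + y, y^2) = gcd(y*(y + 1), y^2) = y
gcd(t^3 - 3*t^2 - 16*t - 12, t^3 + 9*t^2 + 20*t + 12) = t^2 + 3*t + 2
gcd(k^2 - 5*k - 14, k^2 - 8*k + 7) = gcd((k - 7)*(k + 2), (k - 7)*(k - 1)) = k - 7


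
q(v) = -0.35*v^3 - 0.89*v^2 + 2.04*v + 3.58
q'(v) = -1.05*v^2 - 1.78*v + 2.04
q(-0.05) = 3.48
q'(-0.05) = 2.13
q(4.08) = -26.68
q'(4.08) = -22.70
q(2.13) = 0.51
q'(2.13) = -6.52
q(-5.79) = 29.87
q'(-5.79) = -22.85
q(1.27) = 4.02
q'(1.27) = -1.91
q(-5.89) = 32.21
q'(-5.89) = -23.90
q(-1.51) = -0.32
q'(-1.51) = 2.33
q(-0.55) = 2.25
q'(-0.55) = 2.70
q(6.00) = -91.82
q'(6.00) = -46.44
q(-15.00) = 953.98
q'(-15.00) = -207.51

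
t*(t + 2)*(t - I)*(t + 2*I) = t^4 + 2*t^3 + I*t^3 + 2*t^2 + 2*I*t^2 + 4*t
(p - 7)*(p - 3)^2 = p^3 - 13*p^2 + 51*p - 63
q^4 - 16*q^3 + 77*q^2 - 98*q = q*(q - 7)^2*(q - 2)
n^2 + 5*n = n*(n + 5)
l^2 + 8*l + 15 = (l + 3)*(l + 5)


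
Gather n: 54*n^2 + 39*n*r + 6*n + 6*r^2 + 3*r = 54*n^2 + n*(39*r + 6) + 6*r^2 + 3*r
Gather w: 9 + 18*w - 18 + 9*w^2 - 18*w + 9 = 9*w^2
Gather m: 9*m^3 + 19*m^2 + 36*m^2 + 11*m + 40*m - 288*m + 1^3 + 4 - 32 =9*m^3 + 55*m^2 - 237*m - 27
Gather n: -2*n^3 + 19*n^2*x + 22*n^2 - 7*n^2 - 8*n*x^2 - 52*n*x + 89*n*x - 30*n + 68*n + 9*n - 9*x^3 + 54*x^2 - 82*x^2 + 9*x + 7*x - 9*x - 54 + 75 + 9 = -2*n^3 + n^2*(19*x + 15) + n*(-8*x^2 + 37*x + 47) - 9*x^3 - 28*x^2 + 7*x + 30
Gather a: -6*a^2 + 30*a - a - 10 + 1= -6*a^2 + 29*a - 9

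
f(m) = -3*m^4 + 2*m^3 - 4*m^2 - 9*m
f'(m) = -12*m^3 + 6*m^2 - 8*m - 9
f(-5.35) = -2830.34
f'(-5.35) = 2043.10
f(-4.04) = -959.99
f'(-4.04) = 912.52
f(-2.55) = -163.07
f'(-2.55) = 249.39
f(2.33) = -105.81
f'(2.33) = -146.86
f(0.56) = -6.24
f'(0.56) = -13.71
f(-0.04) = 0.35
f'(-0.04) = -8.67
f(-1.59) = -23.02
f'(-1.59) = 67.12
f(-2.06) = -69.94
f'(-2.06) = 137.84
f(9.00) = -18630.00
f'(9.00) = -8343.00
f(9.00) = -18630.00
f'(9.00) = -8343.00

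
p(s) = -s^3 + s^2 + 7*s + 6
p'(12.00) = -401.00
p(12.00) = -1494.00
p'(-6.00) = -113.00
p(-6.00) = 216.00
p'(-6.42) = -129.49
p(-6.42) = 266.89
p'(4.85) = -53.87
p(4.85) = -50.61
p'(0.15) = 7.23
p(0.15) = 7.07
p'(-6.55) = -134.81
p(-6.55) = 284.06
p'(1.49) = 3.32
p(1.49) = 15.34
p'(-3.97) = -48.22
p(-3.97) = 56.54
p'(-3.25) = -31.19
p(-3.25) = 28.14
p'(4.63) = -48.05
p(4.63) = -39.41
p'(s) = -3*s^2 + 2*s + 7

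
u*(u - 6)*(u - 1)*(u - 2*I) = u^4 - 7*u^3 - 2*I*u^3 + 6*u^2 + 14*I*u^2 - 12*I*u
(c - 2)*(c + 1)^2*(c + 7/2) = c^4 + 7*c^3/2 - 3*c^2 - 25*c/2 - 7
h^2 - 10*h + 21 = (h - 7)*(h - 3)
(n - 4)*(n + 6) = n^2 + 2*n - 24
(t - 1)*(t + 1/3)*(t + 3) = t^3 + 7*t^2/3 - 7*t/3 - 1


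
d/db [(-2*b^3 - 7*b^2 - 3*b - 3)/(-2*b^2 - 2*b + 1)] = (4*b^4 + 8*b^3 + 2*b^2 - 26*b - 9)/(4*b^4 + 8*b^3 - 4*b + 1)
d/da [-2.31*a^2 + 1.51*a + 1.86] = 1.51 - 4.62*a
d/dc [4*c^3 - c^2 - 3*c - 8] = 12*c^2 - 2*c - 3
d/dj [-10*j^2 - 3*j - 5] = -20*j - 3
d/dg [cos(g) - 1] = -sin(g)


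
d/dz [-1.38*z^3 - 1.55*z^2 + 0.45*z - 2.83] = -4.14*z^2 - 3.1*z + 0.45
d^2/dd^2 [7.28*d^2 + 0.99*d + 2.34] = 14.5600000000000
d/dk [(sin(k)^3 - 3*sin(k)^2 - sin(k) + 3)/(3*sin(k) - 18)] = (2*sin(k)^3 - 21*sin(k)^2 + 36*sin(k) + 3)*cos(k)/(3*(sin(k) - 6)^2)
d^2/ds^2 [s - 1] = 0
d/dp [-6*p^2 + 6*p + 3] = 6 - 12*p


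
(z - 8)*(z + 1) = z^2 - 7*z - 8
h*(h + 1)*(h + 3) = h^3 + 4*h^2 + 3*h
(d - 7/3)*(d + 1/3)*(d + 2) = d^3 - 43*d/9 - 14/9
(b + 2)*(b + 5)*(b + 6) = b^3 + 13*b^2 + 52*b + 60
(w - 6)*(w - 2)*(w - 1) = w^3 - 9*w^2 + 20*w - 12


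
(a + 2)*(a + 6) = a^2 + 8*a + 12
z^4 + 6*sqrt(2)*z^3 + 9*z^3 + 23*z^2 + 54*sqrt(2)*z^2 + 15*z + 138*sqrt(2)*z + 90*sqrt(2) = (z + 1)*(z + 3)*(z + 5)*(z + 6*sqrt(2))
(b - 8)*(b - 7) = b^2 - 15*b + 56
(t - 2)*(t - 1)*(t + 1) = t^3 - 2*t^2 - t + 2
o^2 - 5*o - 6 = (o - 6)*(o + 1)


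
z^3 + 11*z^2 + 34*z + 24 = (z + 1)*(z + 4)*(z + 6)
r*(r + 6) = r^2 + 6*r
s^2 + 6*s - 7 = (s - 1)*(s + 7)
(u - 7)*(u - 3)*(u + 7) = u^3 - 3*u^2 - 49*u + 147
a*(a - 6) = a^2 - 6*a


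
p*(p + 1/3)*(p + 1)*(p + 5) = p^4 + 19*p^3/3 + 7*p^2 + 5*p/3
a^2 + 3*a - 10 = (a - 2)*(a + 5)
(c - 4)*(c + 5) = c^2 + c - 20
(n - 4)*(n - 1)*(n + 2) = n^3 - 3*n^2 - 6*n + 8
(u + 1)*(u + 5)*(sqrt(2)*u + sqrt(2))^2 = 2*u^4 + 16*u^3 + 36*u^2 + 32*u + 10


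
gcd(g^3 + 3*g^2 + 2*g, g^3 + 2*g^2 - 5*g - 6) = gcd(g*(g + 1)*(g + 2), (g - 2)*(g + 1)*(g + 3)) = g + 1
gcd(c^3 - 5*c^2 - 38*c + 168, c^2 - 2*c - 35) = c - 7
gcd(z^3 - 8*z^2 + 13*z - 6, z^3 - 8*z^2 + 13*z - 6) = z^3 - 8*z^2 + 13*z - 6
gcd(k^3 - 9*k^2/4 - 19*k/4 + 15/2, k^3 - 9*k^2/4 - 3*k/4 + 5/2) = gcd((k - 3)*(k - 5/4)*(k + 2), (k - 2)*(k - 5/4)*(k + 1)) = k - 5/4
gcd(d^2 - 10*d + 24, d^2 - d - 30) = d - 6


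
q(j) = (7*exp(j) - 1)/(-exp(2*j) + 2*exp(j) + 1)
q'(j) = (7*exp(j) - 1)*(2*exp(2*j) - 2*exp(j))/(-exp(2*j) + 2*exp(j) + 1)^2 + 7*exp(j)/(-exp(2*j) + 2*exp(j) + 1)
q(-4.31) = -0.88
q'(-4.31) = 0.11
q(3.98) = -0.14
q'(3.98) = 0.14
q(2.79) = -0.49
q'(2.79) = 0.56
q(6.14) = -0.02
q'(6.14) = 0.02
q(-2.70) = -0.47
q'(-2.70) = 0.47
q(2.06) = -1.20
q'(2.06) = 1.65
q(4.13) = -0.12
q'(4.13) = 0.12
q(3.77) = -0.17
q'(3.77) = 0.18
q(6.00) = -0.02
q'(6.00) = 0.02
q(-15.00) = -1.00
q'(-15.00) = 0.00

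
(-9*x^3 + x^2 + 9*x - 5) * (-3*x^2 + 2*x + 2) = 27*x^5 - 21*x^4 - 43*x^3 + 35*x^2 + 8*x - 10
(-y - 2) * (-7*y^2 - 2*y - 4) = 7*y^3 + 16*y^2 + 8*y + 8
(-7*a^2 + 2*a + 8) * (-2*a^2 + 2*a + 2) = 14*a^4 - 18*a^3 - 26*a^2 + 20*a + 16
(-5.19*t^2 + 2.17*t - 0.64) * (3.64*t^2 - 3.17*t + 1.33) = -18.8916*t^4 + 24.3511*t^3 - 16.1112*t^2 + 4.9149*t - 0.8512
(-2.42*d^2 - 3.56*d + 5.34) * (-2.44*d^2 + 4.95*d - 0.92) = 5.9048*d^4 - 3.2926*d^3 - 28.4252*d^2 + 29.7082*d - 4.9128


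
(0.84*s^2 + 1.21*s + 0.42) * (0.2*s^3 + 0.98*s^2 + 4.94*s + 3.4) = 0.168*s^5 + 1.0652*s^4 + 5.4194*s^3 + 9.245*s^2 + 6.1888*s + 1.428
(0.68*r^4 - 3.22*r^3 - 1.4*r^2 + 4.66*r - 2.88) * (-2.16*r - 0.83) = -1.4688*r^5 + 6.3908*r^4 + 5.6966*r^3 - 8.9036*r^2 + 2.353*r + 2.3904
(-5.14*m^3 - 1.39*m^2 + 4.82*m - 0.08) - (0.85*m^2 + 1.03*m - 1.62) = -5.14*m^3 - 2.24*m^2 + 3.79*m + 1.54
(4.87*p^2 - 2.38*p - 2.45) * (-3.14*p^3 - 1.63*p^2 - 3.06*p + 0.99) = -15.2918*p^5 - 0.464899999999999*p^4 - 3.3298*p^3 + 16.0976*p^2 + 5.1408*p - 2.4255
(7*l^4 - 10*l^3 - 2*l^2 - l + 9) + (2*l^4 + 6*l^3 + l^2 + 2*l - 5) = 9*l^4 - 4*l^3 - l^2 + l + 4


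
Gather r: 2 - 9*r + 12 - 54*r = 14 - 63*r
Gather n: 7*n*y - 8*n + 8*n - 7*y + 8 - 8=7*n*y - 7*y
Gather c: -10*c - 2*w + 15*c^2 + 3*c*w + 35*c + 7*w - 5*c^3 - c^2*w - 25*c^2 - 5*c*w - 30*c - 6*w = -5*c^3 + c^2*(-w - 10) + c*(-2*w - 5) - w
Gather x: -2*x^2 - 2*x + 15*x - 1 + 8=-2*x^2 + 13*x + 7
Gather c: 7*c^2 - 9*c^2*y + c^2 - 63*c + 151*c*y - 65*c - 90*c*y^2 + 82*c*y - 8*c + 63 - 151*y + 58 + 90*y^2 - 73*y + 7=c^2*(8 - 9*y) + c*(-90*y^2 + 233*y - 136) + 90*y^2 - 224*y + 128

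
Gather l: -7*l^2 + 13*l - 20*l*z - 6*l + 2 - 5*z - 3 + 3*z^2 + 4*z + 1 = -7*l^2 + l*(7 - 20*z) + 3*z^2 - z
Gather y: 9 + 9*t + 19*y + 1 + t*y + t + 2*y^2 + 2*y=10*t + 2*y^2 + y*(t + 21) + 10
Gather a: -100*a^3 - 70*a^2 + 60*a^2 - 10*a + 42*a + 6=-100*a^3 - 10*a^2 + 32*a + 6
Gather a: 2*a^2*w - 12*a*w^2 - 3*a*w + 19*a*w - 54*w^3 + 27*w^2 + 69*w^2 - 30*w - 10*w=2*a^2*w + a*(-12*w^2 + 16*w) - 54*w^3 + 96*w^2 - 40*w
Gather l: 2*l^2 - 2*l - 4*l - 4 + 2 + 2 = 2*l^2 - 6*l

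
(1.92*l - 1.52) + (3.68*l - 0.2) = 5.6*l - 1.72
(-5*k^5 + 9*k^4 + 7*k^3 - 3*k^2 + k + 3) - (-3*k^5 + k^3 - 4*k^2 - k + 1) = -2*k^5 + 9*k^4 + 6*k^3 + k^2 + 2*k + 2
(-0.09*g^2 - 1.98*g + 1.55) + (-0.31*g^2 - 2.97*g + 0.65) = -0.4*g^2 - 4.95*g + 2.2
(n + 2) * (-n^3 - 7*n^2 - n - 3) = -n^4 - 9*n^3 - 15*n^2 - 5*n - 6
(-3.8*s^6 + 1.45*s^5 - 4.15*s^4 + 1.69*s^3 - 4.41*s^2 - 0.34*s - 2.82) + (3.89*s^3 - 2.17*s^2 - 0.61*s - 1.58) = -3.8*s^6 + 1.45*s^5 - 4.15*s^4 + 5.58*s^3 - 6.58*s^2 - 0.95*s - 4.4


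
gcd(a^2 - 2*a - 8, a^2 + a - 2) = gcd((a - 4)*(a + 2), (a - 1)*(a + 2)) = a + 2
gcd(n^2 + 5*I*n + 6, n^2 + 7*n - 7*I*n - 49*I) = 1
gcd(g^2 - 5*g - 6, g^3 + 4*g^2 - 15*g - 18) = g + 1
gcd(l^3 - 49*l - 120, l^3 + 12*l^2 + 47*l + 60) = l^2 + 8*l + 15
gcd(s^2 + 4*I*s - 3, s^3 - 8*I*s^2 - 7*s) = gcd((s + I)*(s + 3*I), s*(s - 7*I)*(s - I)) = 1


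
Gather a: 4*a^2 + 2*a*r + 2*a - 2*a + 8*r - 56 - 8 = 4*a^2 + 2*a*r + 8*r - 64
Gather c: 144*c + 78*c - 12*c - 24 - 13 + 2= 210*c - 35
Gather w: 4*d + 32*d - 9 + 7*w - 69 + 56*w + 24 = 36*d + 63*w - 54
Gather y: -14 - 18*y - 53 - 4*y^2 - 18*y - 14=-4*y^2 - 36*y - 81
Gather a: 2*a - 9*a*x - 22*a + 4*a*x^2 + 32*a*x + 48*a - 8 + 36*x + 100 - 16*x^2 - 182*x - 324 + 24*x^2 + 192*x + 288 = a*(4*x^2 + 23*x + 28) + 8*x^2 + 46*x + 56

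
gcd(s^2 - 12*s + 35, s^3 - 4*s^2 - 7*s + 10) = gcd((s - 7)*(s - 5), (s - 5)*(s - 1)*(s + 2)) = s - 5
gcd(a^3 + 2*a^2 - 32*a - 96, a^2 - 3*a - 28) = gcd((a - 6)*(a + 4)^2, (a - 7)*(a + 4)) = a + 4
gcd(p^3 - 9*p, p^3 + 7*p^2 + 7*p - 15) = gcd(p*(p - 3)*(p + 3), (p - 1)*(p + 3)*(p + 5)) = p + 3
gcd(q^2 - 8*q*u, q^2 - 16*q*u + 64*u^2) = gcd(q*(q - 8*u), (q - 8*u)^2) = q - 8*u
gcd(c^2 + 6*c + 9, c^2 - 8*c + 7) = 1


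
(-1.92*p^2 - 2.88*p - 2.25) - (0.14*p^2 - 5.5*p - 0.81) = -2.06*p^2 + 2.62*p - 1.44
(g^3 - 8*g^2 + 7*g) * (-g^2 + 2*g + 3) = -g^5 + 10*g^4 - 20*g^3 - 10*g^2 + 21*g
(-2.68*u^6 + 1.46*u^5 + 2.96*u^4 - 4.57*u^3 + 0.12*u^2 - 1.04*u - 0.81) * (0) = 0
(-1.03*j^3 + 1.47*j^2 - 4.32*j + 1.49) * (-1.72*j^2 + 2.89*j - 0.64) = 1.7716*j^5 - 5.5051*j^4 + 12.3379*j^3 - 15.9884*j^2 + 7.0709*j - 0.9536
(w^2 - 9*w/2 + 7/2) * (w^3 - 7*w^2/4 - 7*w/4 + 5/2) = w^5 - 25*w^4/4 + 77*w^3/8 + 17*w^2/4 - 139*w/8 + 35/4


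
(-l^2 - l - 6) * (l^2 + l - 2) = -l^4 - 2*l^3 - 5*l^2 - 4*l + 12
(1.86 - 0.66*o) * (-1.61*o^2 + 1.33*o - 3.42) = 1.0626*o^3 - 3.8724*o^2 + 4.731*o - 6.3612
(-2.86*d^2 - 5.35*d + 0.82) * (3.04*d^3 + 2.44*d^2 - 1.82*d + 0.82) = -8.6944*d^5 - 23.2424*d^4 - 5.356*d^3 + 9.3926*d^2 - 5.8794*d + 0.6724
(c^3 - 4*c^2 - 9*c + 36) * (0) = 0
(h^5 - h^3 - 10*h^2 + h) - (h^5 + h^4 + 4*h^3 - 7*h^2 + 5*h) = -h^4 - 5*h^3 - 3*h^2 - 4*h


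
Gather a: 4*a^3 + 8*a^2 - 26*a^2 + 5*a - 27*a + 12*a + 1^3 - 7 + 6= 4*a^3 - 18*a^2 - 10*a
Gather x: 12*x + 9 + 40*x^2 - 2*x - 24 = 40*x^2 + 10*x - 15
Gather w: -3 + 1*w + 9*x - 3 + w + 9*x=2*w + 18*x - 6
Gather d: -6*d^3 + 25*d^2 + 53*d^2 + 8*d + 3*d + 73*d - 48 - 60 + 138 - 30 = -6*d^3 + 78*d^2 + 84*d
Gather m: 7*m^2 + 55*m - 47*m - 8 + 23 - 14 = 7*m^2 + 8*m + 1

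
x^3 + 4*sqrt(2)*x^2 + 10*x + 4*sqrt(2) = (x + sqrt(2))^2*(x + 2*sqrt(2))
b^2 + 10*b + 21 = (b + 3)*(b + 7)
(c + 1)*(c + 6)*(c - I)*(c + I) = c^4 + 7*c^3 + 7*c^2 + 7*c + 6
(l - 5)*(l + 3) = l^2 - 2*l - 15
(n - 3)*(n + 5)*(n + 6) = n^3 + 8*n^2 - 3*n - 90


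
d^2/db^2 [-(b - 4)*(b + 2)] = -2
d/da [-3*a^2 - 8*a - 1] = -6*a - 8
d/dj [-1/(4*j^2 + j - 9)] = (8*j + 1)/(4*j^2 + j - 9)^2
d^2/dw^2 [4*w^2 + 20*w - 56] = 8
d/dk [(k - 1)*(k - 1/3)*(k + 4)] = 3*k^2 + 16*k/3 - 5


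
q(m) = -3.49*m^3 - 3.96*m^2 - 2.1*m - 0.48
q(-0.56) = 0.07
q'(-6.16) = -350.60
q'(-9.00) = -778.89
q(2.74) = -107.76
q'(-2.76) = -60.00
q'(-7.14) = -479.31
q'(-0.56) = -0.95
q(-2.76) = 48.53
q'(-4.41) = -170.79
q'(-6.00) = -331.50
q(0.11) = -0.76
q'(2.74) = -102.41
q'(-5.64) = -290.48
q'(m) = -10.47*m^2 - 7.92*m - 2.1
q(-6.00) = 623.40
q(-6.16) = 677.96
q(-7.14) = 1082.98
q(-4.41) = 231.09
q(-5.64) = 511.53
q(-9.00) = 2241.87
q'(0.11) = -3.10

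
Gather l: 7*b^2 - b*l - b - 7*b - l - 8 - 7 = 7*b^2 - 8*b + l*(-b - 1) - 15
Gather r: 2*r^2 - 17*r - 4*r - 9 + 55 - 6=2*r^2 - 21*r + 40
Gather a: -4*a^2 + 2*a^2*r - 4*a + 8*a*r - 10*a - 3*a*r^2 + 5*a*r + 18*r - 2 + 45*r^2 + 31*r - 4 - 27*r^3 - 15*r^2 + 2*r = a^2*(2*r - 4) + a*(-3*r^2 + 13*r - 14) - 27*r^3 + 30*r^2 + 51*r - 6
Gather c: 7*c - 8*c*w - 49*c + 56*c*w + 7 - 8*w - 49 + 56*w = c*(48*w - 42) + 48*w - 42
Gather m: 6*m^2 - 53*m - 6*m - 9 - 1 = 6*m^2 - 59*m - 10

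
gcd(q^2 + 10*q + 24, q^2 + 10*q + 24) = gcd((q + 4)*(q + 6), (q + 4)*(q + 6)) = q^2 + 10*q + 24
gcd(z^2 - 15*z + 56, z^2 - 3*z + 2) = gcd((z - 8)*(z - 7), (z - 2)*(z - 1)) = 1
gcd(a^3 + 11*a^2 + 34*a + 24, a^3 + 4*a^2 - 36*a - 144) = a^2 + 10*a + 24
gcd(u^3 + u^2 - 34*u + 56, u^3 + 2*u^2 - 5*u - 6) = u - 2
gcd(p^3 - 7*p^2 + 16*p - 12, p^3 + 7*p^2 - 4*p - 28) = p - 2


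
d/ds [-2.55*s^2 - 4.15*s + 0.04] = -5.1*s - 4.15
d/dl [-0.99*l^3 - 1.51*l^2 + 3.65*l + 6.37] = -2.97*l^2 - 3.02*l + 3.65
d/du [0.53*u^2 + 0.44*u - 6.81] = 1.06*u + 0.44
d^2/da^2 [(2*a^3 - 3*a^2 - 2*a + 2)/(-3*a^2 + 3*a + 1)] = 6*(7*a^3 - 15*a^2 + 22*a - 9)/(27*a^6 - 81*a^5 + 54*a^4 + 27*a^3 - 18*a^2 - 9*a - 1)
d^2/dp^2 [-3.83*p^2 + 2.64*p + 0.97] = -7.66000000000000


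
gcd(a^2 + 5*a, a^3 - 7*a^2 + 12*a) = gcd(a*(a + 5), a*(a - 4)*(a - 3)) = a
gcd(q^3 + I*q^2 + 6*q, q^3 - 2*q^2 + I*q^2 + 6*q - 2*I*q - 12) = q^2 + I*q + 6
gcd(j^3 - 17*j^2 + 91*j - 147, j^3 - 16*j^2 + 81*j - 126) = j^2 - 10*j + 21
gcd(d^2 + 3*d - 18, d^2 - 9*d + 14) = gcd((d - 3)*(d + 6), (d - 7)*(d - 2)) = 1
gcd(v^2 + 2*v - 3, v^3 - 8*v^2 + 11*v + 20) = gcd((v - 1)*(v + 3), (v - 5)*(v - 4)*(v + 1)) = 1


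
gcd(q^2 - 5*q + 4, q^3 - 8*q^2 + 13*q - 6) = q - 1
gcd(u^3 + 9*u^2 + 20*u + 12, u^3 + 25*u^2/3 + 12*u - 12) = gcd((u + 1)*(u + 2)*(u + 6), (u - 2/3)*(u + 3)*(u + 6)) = u + 6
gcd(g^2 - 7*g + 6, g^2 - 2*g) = 1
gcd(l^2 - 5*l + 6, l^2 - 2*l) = l - 2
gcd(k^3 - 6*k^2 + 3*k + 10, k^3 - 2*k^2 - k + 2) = k^2 - k - 2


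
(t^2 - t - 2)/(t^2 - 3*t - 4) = (t - 2)/(t - 4)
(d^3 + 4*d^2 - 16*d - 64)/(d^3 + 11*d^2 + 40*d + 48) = (d - 4)/(d + 3)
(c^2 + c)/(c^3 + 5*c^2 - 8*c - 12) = c/(c^2 + 4*c - 12)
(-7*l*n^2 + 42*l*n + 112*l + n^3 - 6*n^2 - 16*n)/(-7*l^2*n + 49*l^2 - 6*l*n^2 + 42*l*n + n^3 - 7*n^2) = (n^2 - 6*n - 16)/(l*n - 7*l + n^2 - 7*n)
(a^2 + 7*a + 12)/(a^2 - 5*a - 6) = (a^2 + 7*a + 12)/(a^2 - 5*a - 6)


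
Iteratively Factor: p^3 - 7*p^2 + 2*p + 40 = (p - 5)*(p^2 - 2*p - 8) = (p - 5)*(p + 2)*(p - 4)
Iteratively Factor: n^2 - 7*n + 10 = (n - 2)*(n - 5)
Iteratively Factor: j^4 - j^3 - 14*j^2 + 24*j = (j + 4)*(j^3 - 5*j^2 + 6*j) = j*(j + 4)*(j^2 - 5*j + 6) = j*(j - 3)*(j + 4)*(j - 2)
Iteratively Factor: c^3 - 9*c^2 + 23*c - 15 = (c - 5)*(c^2 - 4*c + 3) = (c - 5)*(c - 3)*(c - 1)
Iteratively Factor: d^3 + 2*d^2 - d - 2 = (d + 2)*(d^2 - 1) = (d + 1)*(d + 2)*(d - 1)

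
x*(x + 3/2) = x^2 + 3*x/2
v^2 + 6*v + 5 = (v + 1)*(v + 5)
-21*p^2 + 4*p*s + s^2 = (-3*p + s)*(7*p + s)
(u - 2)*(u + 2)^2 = u^3 + 2*u^2 - 4*u - 8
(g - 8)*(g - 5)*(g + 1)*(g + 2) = g^4 - 10*g^3 + 3*g^2 + 94*g + 80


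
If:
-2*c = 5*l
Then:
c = -5*l/2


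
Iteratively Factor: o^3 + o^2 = (o)*(o^2 + o) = o^2*(o + 1)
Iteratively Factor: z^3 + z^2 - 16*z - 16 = (z - 4)*(z^2 + 5*z + 4) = (z - 4)*(z + 4)*(z + 1)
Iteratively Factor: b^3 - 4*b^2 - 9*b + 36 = (b - 3)*(b^2 - b - 12) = (b - 4)*(b - 3)*(b + 3)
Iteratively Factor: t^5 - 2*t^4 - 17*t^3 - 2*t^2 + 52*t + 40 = (t - 5)*(t^4 + 3*t^3 - 2*t^2 - 12*t - 8) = (t - 5)*(t + 2)*(t^3 + t^2 - 4*t - 4) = (t - 5)*(t + 1)*(t + 2)*(t^2 - 4) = (t - 5)*(t - 2)*(t + 1)*(t + 2)*(t + 2)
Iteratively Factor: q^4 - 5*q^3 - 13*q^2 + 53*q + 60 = (q - 4)*(q^3 - q^2 - 17*q - 15) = (q - 4)*(q + 3)*(q^2 - 4*q - 5) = (q - 5)*(q - 4)*(q + 3)*(q + 1)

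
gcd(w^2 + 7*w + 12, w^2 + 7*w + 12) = w^2 + 7*w + 12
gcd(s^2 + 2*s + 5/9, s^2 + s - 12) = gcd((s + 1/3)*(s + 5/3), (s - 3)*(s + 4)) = 1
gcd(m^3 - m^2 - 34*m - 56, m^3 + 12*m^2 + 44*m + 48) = m^2 + 6*m + 8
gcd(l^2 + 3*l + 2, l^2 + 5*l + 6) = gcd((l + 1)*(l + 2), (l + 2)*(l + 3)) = l + 2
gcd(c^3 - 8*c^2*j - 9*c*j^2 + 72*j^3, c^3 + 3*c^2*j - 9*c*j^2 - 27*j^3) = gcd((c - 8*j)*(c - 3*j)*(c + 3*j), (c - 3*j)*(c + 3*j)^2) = c^2 - 9*j^2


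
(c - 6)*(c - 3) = c^2 - 9*c + 18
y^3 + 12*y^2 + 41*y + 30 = (y + 1)*(y + 5)*(y + 6)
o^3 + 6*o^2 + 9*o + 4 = (o + 1)^2*(o + 4)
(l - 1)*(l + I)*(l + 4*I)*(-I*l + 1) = -I*l^4 + 6*l^3 + I*l^3 - 6*l^2 + 9*I*l^2 - 4*l - 9*I*l + 4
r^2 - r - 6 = (r - 3)*(r + 2)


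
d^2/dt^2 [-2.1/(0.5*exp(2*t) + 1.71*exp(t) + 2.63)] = (-2.1*(1.0*exp(t) + 1.71)*(2.0*exp(t) + 3.42)*exp(t) + (4.2*exp(t) + 3.591)*(0.5*exp(2*t) + 1.71*exp(t) + 2.63))*exp(t)/(0.5*exp(2*t) + 1.71*exp(t) + 2.63)^3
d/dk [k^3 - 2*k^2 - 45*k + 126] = 3*k^2 - 4*k - 45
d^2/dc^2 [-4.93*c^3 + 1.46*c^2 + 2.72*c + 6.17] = 2.92 - 29.58*c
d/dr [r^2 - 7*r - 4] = 2*r - 7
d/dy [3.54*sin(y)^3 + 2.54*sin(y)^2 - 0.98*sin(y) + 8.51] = (10.62*sin(y)^2 + 5.08*sin(y) - 0.98)*cos(y)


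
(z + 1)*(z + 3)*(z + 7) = z^3 + 11*z^2 + 31*z + 21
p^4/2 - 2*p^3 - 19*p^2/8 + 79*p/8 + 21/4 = (p/2 + 1)*(p - 7/2)*(p - 3)*(p + 1/2)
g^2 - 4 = (g - 2)*(g + 2)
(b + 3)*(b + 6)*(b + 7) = b^3 + 16*b^2 + 81*b + 126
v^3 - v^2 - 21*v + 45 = (v - 3)^2*(v + 5)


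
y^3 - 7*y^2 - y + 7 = (y - 7)*(y - 1)*(y + 1)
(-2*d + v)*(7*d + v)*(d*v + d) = -14*d^3*v - 14*d^3 + 5*d^2*v^2 + 5*d^2*v + d*v^3 + d*v^2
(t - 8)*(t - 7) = t^2 - 15*t + 56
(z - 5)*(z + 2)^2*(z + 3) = z^4 + 2*z^3 - 19*z^2 - 68*z - 60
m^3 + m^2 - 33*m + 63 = (m - 3)^2*(m + 7)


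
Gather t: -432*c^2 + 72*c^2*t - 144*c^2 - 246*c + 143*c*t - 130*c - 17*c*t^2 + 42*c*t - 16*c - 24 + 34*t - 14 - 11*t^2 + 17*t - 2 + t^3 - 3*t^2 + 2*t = -576*c^2 - 392*c + t^3 + t^2*(-17*c - 14) + t*(72*c^2 + 185*c + 53) - 40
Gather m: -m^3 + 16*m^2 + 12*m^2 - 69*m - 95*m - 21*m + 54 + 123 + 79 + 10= -m^3 + 28*m^2 - 185*m + 266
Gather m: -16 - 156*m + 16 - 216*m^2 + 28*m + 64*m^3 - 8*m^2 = 64*m^3 - 224*m^2 - 128*m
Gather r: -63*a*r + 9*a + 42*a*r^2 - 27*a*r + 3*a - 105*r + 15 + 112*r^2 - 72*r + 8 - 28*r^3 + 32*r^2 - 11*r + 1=12*a - 28*r^3 + r^2*(42*a + 144) + r*(-90*a - 188) + 24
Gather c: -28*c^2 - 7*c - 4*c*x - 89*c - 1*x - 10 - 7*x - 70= -28*c^2 + c*(-4*x - 96) - 8*x - 80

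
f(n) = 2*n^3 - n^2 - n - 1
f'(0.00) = -1.00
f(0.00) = -1.00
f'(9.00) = 467.00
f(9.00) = 1367.00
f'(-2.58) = 44.10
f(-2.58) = -39.42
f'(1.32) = 6.81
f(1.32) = 0.54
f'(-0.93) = 6.05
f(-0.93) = -2.54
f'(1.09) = 3.95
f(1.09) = -0.69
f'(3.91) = 82.91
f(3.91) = 99.35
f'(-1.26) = 11.05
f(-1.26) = -5.33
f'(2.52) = 32.06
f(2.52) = 22.14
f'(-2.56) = 43.44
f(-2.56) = -38.55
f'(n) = 6*n^2 - 2*n - 1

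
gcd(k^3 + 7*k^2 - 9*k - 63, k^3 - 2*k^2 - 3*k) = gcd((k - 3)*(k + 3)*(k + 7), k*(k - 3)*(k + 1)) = k - 3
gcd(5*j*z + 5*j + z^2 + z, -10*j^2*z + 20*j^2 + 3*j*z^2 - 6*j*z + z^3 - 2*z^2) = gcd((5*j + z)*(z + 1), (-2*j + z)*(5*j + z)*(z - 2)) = 5*j + z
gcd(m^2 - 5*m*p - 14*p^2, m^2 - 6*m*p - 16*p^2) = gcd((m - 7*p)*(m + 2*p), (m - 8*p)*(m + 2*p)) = m + 2*p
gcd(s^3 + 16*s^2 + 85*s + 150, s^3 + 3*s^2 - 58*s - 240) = s^2 + 11*s + 30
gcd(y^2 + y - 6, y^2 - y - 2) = y - 2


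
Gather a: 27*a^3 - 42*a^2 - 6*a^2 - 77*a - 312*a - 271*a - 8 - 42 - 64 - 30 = 27*a^3 - 48*a^2 - 660*a - 144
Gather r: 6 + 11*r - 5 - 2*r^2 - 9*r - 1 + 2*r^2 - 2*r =0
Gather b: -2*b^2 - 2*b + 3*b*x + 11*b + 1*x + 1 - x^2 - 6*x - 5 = -2*b^2 + b*(3*x + 9) - x^2 - 5*x - 4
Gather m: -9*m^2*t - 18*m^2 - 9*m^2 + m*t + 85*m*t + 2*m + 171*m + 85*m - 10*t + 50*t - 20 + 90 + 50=m^2*(-9*t - 27) + m*(86*t + 258) + 40*t + 120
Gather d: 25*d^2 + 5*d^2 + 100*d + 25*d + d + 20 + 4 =30*d^2 + 126*d + 24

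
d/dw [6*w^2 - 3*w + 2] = 12*w - 3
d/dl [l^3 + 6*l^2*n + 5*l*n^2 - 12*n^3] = 3*l^2 + 12*l*n + 5*n^2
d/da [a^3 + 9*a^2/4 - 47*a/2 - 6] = 3*a^2 + 9*a/2 - 47/2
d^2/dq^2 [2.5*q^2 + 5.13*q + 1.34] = 5.00000000000000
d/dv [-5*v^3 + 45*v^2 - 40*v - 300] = -15*v^2 + 90*v - 40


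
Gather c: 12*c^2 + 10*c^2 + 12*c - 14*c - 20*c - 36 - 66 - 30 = 22*c^2 - 22*c - 132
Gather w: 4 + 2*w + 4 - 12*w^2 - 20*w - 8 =-12*w^2 - 18*w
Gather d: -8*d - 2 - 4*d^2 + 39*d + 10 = -4*d^2 + 31*d + 8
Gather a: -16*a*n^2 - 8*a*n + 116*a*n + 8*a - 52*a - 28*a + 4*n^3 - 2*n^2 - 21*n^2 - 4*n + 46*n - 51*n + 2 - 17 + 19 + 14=a*(-16*n^2 + 108*n - 72) + 4*n^3 - 23*n^2 - 9*n + 18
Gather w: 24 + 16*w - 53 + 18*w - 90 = 34*w - 119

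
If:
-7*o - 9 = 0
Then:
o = -9/7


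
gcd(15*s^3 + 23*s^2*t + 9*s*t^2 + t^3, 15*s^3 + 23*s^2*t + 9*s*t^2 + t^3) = 15*s^3 + 23*s^2*t + 9*s*t^2 + t^3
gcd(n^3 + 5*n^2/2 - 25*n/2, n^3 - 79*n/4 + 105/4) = n + 5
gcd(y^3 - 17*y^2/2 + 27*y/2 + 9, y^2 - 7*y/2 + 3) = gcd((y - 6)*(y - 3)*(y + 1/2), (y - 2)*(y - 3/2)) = 1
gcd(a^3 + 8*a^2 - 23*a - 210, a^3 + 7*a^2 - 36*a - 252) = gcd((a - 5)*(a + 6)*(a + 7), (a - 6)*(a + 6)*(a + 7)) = a^2 + 13*a + 42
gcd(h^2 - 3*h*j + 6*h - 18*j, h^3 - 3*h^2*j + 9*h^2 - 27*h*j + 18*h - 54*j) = h^2 - 3*h*j + 6*h - 18*j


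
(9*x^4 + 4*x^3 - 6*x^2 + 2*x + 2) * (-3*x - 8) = -27*x^5 - 84*x^4 - 14*x^3 + 42*x^2 - 22*x - 16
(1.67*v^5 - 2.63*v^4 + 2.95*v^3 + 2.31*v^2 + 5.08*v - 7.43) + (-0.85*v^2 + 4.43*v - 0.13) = 1.67*v^5 - 2.63*v^4 + 2.95*v^3 + 1.46*v^2 + 9.51*v - 7.56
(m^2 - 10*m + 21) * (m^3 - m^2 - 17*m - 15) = m^5 - 11*m^4 + 14*m^3 + 134*m^2 - 207*m - 315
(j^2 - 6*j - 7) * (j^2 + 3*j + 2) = j^4 - 3*j^3 - 23*j^2 - 33*j - 14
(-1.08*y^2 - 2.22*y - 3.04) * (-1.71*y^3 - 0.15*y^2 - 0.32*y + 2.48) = 1.8468*y^5 + 3.9582*y^4 + 5.877*y^3 - 1.512*y^2 - 4.5328*y - 7.5392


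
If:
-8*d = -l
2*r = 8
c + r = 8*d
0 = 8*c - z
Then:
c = z/8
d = z/64 + 1/2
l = z/8 + 4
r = 4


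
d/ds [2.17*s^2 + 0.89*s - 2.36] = 4.34*s + 0.89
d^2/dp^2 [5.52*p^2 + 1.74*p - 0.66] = 11.0400000000000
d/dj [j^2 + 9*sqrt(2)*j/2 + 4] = 2*j + 9*sqrt(2)/2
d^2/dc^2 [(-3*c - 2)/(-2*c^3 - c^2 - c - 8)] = 2*((3*c + 2)*(6*c^2 + 2*c + 1)^2 - (18*c^2 + 6*c + (3*c + 2)*(6*c + 1) + 3)*(2*c^3 + c^2 + c + 8))/(2*c^3 + c^2 + c + 8)^3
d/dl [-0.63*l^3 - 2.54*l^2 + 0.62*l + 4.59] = -1.89*l^2 - 5.08*l + 0.62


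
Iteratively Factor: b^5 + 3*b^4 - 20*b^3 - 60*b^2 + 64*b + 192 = (b + 2)*(b^4 + b^3 - 22*b^2 - 16*b + 96) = (b - 2)*(b + 2)*(b^3 + 3*b^2 - 16*b - 48) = (b - 2)*(b + 2)*(b + 4)*(b^2 - b - 12) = (b - 4)*(b - 2)*(b + 2)*(b + 4)*(b + 3)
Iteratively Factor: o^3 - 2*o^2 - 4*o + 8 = (o + 2)*(o^2 - 4*o + 4) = (o - 2)*(o + 2)*(o - 2)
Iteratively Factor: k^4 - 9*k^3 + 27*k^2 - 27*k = (k)*(k^3 - 9*k^2 + 27*k - 27) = k*(k - 3)*(k^2 - 6*k + 9) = k*(k - 3)^2*(k - 3)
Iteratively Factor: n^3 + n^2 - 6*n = (n + 3)*(n^2 - 2*n) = (n - 2)*(n + 3)*(n)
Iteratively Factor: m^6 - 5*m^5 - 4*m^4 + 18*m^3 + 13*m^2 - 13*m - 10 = (m - 1)*(m^5 - 4*m^4 - 8*m^3 + 10*m^2 + 23*m + 10) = (m - 1)*(m + 1)*(m^4 - 5*m^3 - 3*m^2 + 13*m + 10) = (m - 1)*(m + 1)^2*(m^3 - 6*m^2 + 3*m + 10) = (m - 1)*(m + 1)^3*(m^2 - 7*m + 10) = (m - 5)*(m - 1)*(m + 1)^3*(m - 2)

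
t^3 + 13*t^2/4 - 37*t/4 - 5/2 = (t - 2)*(t + 1/4)*(t + 5)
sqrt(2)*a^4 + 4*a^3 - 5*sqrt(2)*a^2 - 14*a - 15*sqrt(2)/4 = (a - 3*sqrt(2)/2)*(a + sqrt(2)/2)*(a + 5*sqrt(2)/2)*(sqrt(2)*a + 1)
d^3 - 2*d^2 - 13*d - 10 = (d - 5)*(d + 1)*(d + 2)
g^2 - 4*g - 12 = (g - 6)*(g + 2)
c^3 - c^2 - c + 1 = (c - 1)^2*(c + 1)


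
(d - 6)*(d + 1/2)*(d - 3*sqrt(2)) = d^3 - 11*d^2/2 - 3*sqrt(2)*d^2 - 3*d + 33*sqrt(2)*d/2 + 9*sqrt(2)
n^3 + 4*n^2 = n^2*(n + 4)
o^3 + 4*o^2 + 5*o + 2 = (o + 1)^2*(o + 2)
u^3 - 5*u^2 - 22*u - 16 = (u - 8)*(u + 1)*(u + 2)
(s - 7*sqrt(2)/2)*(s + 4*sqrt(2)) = s^2 + sqrt(2)*s/2 - 28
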